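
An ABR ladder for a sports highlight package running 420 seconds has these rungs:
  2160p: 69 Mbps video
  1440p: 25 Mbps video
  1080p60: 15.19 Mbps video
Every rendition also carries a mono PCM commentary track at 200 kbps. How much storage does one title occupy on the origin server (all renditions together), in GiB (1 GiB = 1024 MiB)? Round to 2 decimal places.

Audio: 200 kbps = 0.200 Mbps.
Sum of rendition bitrates: (69+0.200) + (25+0.200) + (15.19+0.200) = 109.790 Mbps.
× 420 s = 46,112 Mb = 5,764 MB = 5.368 GiB.

5.37 GiB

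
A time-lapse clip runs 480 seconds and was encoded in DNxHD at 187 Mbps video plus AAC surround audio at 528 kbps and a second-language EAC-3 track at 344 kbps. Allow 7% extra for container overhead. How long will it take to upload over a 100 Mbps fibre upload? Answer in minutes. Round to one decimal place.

Audio total: 528 + 344 = 872 kbps = 0.872 Mbps.
Total bitrate: 187.872 Mbps.
File: 187.872 Mbps × 480 s = 90178.6 Mb.
With 7% container overhead: ×1.07. → 96491.1 Mb.
At 100 Mbps: 96491.1 / 100 = 964.9 s ≈ 16.1 minutes.

16.1 minutes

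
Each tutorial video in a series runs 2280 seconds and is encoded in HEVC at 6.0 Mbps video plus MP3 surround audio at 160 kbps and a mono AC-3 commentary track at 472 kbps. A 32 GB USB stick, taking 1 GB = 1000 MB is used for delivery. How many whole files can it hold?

16

Audio total: 160 + 472 = 632 kbps = 0.632 Mbps.
Total bitrate: 6.632 Mbps.
Per item: 6.632 Mbps × 2280 s = 15,121 Mb = 1,890 MB.
Capacity: 32 GB = 256,000 Mb; 16.93 items → 16 complete.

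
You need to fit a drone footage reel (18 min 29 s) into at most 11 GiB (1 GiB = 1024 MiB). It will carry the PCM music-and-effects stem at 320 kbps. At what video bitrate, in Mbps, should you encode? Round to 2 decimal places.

84.88 Mbps

Budget: 11 GiB = 94489.3 Mb.
18 min 29 s = 1109 s
Total bitrate budget: 94489.3 Mb / 1109 s = 85.202 Mbps.
Audio: 320 kbps = 0.320 Mbps.
Video: 85.202 − 0.320 = 84.882 Mbps.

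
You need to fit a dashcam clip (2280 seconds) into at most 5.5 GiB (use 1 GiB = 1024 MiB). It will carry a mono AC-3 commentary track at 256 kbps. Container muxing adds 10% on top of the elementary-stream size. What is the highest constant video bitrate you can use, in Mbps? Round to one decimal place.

18.6 Mbps

Budget: 5.5 GiB = 47244.6 Mb.
Stream payload after overhead: 47244.6 / 1.10 = 42949.7 Mb.
Total bitrate budget: 42949.7 Mb / 2280 s = 18.838 Mbps.
Audio: 256 kbps = 0.256 Mbps.
Video: 18.838 − 0.256 = 18.582 Mbps.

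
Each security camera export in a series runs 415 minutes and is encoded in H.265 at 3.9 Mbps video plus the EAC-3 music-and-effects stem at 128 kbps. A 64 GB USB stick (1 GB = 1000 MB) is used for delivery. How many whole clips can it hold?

5

415 min = 24900 s
Audio: 128 kbps = 0.128 Mbps.
Total bitrate: 4.028 Mbps.
Per item: 4.028 Mbps × 24900 s = 100,297 Mb = 12,537 MB.
Capacity: 64 GB = 512,000 Mb; 5.10 items → 5 complete.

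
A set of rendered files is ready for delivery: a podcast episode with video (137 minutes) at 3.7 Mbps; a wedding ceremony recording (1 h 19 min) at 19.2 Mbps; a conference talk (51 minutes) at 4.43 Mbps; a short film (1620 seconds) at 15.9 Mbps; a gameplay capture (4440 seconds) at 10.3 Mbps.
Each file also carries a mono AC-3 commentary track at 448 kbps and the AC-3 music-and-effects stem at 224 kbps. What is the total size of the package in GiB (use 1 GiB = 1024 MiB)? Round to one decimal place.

25.8 GiB

Audio total: 448 + 224 = 672 kbps = 0.672 Mbps.
podcast episode with video: 4.372 Mbps × 8220 s = 35937.8 Mb
wedding ceremony recording: 19.872 Mbps × 4740 s = 94193.3 Mb
conference talk: 5.102 Mbps × 3060 s = 15612.1 Mb
short film: 16.572 Mbps × 1620 s = 26846.6 Mb
gameplay capture: 10.972 Mbps × 4440 s = 48715.7 Mb
Total: 221305.6 Mb = 27663.2 MB.
= 25.76 GiB.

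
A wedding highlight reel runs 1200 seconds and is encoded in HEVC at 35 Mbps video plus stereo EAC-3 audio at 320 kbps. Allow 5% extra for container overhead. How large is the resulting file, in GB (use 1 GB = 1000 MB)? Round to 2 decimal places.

5.56 GB

Audio: 320 kbps = 0.320 Mbps.
Total bitrate: 35 + 0.320 = 35.320 Mbps.
Stream data: 35.320 Mbps × 1200 s = 42384.0 Mb.
With 5% container overhead: ×1.05.
44,503 Mb ÷ 8 = 5,563 MB → 5.563 GB.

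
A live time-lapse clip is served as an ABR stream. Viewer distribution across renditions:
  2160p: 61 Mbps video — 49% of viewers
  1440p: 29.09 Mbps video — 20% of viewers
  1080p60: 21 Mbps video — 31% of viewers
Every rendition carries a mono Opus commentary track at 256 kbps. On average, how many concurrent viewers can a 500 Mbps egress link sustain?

Audio: 256 kbps = 0.256 Mbps.
Average per-viewer bitrate: 0.49×61.256 + 0.20×29.346 + 0.31×21.256 = 42.474 Mbps.
500 Mbps = 500.0 Mbps; 500.0 / 42.474 = 11.77 → 11.

11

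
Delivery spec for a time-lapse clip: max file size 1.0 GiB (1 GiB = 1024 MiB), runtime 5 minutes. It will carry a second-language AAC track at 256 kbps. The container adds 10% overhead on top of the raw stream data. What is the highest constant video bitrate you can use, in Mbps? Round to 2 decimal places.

Budget: 1.0 GiB = 8589.9 Mb.
Stream payload after overhead: 8589.9 / 1.10 = 7809.0 Mb.
5 min = 300 s
Total bitrate budget: 7809.0 Mb / 300 s = 26.030 Mbps.
Audio: 256 kbps = 0.256 Mbps.
Video: 26.030 − 0.256 = 25.774 Mbps.

25.77 Mbps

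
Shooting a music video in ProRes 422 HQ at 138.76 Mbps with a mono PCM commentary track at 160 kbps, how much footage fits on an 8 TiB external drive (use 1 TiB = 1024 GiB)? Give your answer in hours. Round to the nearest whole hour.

Audio: 160 kbps = 0.160 Mbps.
Total bitrate: 138.76 + 0.160 = 138.920 Mbps.
Capacity: 8 TiB = 70,368,744 Mb.
Recording time: 70,368,744 / 138.920 = 506,541 s ≈ 141 hours.

141 hours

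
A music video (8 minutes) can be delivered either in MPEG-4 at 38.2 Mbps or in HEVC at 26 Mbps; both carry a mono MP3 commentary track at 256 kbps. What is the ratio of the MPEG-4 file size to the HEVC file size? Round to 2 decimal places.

1.46

8 min = 480 s
Audio: 256 kbps = 0.256 Mbps.
MPEG-4: 38.456 Mbps × 480 s = 18458.9 Mb = 2.307 GB.
HEVC: 26.256 Mbps × 480 s = 12602.9 Mb = 1.575 GB.
Ratio: 2.307 / 1.575 = 1.465.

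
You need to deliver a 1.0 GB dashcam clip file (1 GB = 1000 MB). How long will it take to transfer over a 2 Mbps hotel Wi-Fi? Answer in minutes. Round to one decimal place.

66.7 minutes

File: 1.0 GB = 8000.0 Mb.
At 2 Mbps: 8000.0 / 2 = 4000.0 s ≈ 66.7 minutes.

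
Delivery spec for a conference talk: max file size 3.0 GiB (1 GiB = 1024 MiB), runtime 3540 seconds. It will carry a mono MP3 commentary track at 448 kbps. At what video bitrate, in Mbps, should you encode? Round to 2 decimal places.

6.83 Mbps

Budget: 3.0 GiB = 25769.8 Mb.
Total bitrate budget: 25769.8 Mb / 3540 s = 7.280 Mbps.
Audio: 448 kbps = 0.448 Mbps.
Video: 7.280 − 0.448 = 6.832 Mbps.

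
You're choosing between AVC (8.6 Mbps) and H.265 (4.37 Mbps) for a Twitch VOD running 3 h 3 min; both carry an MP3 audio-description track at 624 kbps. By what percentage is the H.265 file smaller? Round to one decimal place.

3 h 3 min = 183 min = 10980 s
Audio: 624 kbps = 0.624 Mbps.
AVC: 9.224 Mbps × 10980 s = 101279.5 Mb = 12.660 GB.
H.265: 4.994 Mbps × 10980 s = 54834.1 Mb = 6.854 GB.
Reduction: (1 − 6.854/12.660) × 100 = 45.86%.

45.9%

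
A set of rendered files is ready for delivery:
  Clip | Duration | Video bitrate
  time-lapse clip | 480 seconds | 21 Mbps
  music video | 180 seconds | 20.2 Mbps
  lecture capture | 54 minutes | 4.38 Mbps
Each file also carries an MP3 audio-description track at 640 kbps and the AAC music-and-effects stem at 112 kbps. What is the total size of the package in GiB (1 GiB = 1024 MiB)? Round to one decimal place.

3.6 GiB

Audio total: 640 + 112 = 752 kbps = 0.752 Mbps.
time-lapse clip: 21.752 Mbps × 480 s = 10441.0 Mb
music video: 20.952 Mbps × 180 s = 3771.4 Mb
lecture capture: 5.132 Mbps × 3240 s = 16627.7 Mb
Total: 30840.0 Mb = 3855.0 MB.
= 3.590 GiB.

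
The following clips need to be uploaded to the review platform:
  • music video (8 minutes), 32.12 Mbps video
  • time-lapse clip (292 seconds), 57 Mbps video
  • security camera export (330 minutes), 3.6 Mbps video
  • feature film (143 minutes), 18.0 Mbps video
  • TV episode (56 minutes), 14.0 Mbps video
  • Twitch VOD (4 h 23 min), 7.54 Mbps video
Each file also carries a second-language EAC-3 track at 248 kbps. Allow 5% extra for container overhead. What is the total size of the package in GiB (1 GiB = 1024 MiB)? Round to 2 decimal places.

Audio: 248 kbps = 0.248 Mbps.
music video: 32.368 Mbps × 480 s × 1.05 = 16313.5 Mb
time-lapse clip: 57.248 Mbps × 292 s × 1.05 = 17552.2 Mb
security camera export: 3.848 Mbps × 19800 s × 1.05 = 79999.9 Mb
feature film: 18.248 Mbps × 8580 s × 1.05 = 164396.2 Mb
TV episode: 14.248 Mbps × 3360 s × 1.05 = 50266.9 Mb
Twitch VOD: 7.788 Mbps × 15780 s × 1.05 = 129039.4 Mb
Total: 457568.2 Mb = 57196.0 MB.
= 53.27 GiB.

53.27 GiB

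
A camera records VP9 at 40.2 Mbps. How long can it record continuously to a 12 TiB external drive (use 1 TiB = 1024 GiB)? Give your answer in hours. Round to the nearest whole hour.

729 hours

Capacity: 12 TiB = 105,553,116 Mb.
Recording time: 105,553,116 / 40.200 = 2,625,699 s ≈ 729 hours.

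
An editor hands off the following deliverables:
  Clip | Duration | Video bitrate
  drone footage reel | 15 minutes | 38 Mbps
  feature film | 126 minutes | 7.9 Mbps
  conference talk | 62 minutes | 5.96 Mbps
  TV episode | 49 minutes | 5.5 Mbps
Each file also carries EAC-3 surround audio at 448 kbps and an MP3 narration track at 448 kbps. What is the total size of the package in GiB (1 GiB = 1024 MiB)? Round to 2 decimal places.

Audio total: 448 + 448 = 896 kbps = 0.896 Mbps.
drone footage reel: 38.896 Mbps × 900 s = 35006.4 Mb
feature film: 8.796 Mbps × 7560 s = 66497.8 Mb
conference talk: 6.856 Mbps × 3720 s = 25504.3 Mb
TV episode: 6.396 Mbps × 2940 s = 18804.2 Mb
Total: 145812.7 Mb = 18226.6 MB.
= 16.97 GiB.

16.97 GiB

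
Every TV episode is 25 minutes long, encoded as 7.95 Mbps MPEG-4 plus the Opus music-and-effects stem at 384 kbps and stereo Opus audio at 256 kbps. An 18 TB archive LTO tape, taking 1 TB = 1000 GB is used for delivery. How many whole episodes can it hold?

11175

25 min = 1500 s
Audio total: 384 + 256 = 640 kbps = 0.640 Mbps.
Total bitrate: 8.590 Mbps.
Per item: 8.590 Mbps × 1500 s = 12,885 Mb = 1,611 MB.
Capacity: 18 TB = 144,000,000 Mb; 11175.79 items → 11175 complete.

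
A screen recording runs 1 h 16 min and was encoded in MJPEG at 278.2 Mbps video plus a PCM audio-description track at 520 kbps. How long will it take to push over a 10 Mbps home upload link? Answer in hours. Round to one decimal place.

1 h 16 min = 76 min = 4560 s
Audio: 520 kbps = 0.520 Mbps.
Total bitrate: 278.720 Mbps.
File: 278.720 Mbps × 4560 s = 1270963.2 Mb.
At 10 Mbps: 1270963.2 / 10 = 127096.3 s ≈ 35.3 hours.

35.3 hours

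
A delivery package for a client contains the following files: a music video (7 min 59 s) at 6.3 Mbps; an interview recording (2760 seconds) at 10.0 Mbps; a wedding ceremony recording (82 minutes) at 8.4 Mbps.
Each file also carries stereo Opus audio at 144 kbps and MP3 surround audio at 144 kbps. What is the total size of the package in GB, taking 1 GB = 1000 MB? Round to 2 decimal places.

9.29 GB

Audio total: 144 + 144 = 288 kbps = 0.288 Mbps.
music video: 6.588 Mbps × 479 s = 3155.7 Mb
interview recording: 10.288 Mbps × 2760 s = 28394.9 Mb
wedding ceremony recording: 8.688 Mbps × 4920 s = 42745.0 Mb
Total: 74295.5 Mb = 9286.9 MB.
= 9.287 GB.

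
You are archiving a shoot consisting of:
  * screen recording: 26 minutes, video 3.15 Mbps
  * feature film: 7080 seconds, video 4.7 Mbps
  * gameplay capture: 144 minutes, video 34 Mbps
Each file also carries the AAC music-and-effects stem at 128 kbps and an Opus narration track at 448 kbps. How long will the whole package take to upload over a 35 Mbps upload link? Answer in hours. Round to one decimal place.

2.7 hours

Audio total: 128 + 448 = 576 kbps = 0.576 Mbps.
screen recording: 3.726 Mbps × 1560 s = 5812.6 Mb
feature film: 5.276 Mbps × 7080 s = 37354.1 Mb
gameplay capture: 34.576 Mbps × 8640 s = 298736.6 Mb
Total: 341903.3 Mb = 42737.9 MB.
At 35 Mbps: 341903.3 / 35 = 9769 s ≈ 2.71 hours.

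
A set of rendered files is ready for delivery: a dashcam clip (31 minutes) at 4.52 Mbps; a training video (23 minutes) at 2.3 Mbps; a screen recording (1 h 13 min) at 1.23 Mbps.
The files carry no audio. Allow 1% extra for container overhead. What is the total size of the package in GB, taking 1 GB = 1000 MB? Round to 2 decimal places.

dashcam clip: 4.520 Mbps × 1860 s × 1.01 = 8491.3 Mb
training video: 2.300 Mbps × 1380 s × 1.01 = 3205.7 Mb
screen recording: 1.230 Mbps × 4380 s × 1.01 = 5441.3 Mb
Total: 17138.3 Mb = 2142.3 MB.
= 2.142 GB.

2.14 GB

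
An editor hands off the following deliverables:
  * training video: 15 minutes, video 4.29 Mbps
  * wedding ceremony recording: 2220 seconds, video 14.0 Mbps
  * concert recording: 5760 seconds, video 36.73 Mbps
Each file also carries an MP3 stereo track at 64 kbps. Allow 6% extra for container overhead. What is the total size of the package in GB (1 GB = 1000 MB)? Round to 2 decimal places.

Audio: 64 kbps = 0.064 Mbps.
training video: 4.354 Mbps × 900 s × 1.06 = 4153.7 Mb
wedding ceremony recording: 14.064 Mbps × 2220 s × 1.06 = 33095.4 Mb
concert recording: 36.794 Mbps × 5760 s × 1.06 = 224649.4 Mb
Total: 261898.6 Mb = 32737.3 MB.
= 32.74 GB.

32.74 GB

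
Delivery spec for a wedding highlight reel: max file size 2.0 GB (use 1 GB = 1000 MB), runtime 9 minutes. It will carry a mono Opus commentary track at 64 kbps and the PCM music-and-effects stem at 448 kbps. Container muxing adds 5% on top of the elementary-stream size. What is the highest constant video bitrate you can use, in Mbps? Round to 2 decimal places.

27.71 Mbps

Budget: 2.0 GB = 16000.0 Mb.
Stream payload after overhead: 16000.0 / 1.05 = 15238.1 Mb.
9 min = 540 s
Total bitrate budget: 15238.1 Mb / 540 s = 28.219 Mbps.
Audio total: 64 + 448 = 512 kbps = 0.512 Mbps.
Video: 28.219 − 0.512 = 27.707 Mbps.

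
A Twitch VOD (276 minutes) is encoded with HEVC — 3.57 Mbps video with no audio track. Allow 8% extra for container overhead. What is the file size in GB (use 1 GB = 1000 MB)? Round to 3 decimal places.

7.981 GB

276 min = 16560 s
Total bitrate: 3.57 Mbps.
Stream data: 3.570 Mbps × 16560 s = 59119.2 Mb.
With 8% container overhead: ×1.08.
63,849 Mb ÷ 8 = 7,981 MB → 7.981 GB.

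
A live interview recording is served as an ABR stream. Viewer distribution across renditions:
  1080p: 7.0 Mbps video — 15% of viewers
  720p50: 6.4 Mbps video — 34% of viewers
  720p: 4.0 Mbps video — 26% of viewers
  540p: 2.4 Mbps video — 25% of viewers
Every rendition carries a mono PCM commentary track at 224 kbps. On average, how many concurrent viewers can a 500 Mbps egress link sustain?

Audio: 224 kbps = 0.224 Mbps.
Average per-viewer bitrate: 0.15×7.224 + 0.34×6.624 + 0.26×4.224 + 0.25×2.624 = 5.090 Mbps.
500 Mbps = 500.0 Mbps; 500.0 / 5.090 = 98.23 → 98.

98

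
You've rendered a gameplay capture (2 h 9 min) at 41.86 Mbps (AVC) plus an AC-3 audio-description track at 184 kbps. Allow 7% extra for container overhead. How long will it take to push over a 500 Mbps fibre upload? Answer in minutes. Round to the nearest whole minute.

2 h 9 min = 129 min = 7740 s
Audio: 184 kbps = 0.184 Mbps.
Total bitrate: 42.044 Mbps.
File: 42.044 Mbps × 7740 s = 325420.6 Mb.
With 7% container overhead: ×1.07. → 348200.0 Mb.
At 500 Mbps: 348200.0 / 500 = 696.4 s ≈ 11.6 minutes.

12 minutes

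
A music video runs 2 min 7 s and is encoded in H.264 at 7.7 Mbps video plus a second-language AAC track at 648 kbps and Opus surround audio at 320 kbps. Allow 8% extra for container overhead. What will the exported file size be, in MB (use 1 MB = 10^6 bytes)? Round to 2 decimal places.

148.61 MB

2 min 7 s = 127 s
Audio total: 648 + 320 = 968 kbps = 0.968 Mbps.
Total bitrate: 7.7 + 0.968 = 8.668 Mbps.
Stream data: 8.668 Mbps × 127 s = 1100.8 Mb.
With 8% container overhead: ×1.08.
1,189 Mb ÷ 8 = 148.6 MB → 148.6 MB.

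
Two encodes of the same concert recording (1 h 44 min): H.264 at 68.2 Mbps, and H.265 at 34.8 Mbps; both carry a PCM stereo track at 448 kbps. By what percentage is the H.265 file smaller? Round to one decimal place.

1 h 44 min = 104 min = 6240 s
Audio: 448 kbps = 0.448 Mbps.
H.264: 68.648 Mbps × 6240 s = 428363.5 Mb = 53.545 GB.
H.265: 35.248 Mbps × 6240 s = 219947.5 Mb = 27.493 GB.
Reduction: (1 − 27.493/53.545) × 100 = 48.65%.

48.7%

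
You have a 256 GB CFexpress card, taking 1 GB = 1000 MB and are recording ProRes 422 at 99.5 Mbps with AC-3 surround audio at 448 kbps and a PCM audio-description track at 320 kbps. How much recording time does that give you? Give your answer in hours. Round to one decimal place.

Audio total: 448 + 320 = 768 kbps = 0.768 Mbps.
Total bitrate: 99.5 + 0.768 = 100.268 Mbps.
Capacity: 256 GB = 2,048,000 Mb.
Recording time: 2,048,000 / 100.268 = 20,425 s ≈ 5.67 hours.

5.7 hours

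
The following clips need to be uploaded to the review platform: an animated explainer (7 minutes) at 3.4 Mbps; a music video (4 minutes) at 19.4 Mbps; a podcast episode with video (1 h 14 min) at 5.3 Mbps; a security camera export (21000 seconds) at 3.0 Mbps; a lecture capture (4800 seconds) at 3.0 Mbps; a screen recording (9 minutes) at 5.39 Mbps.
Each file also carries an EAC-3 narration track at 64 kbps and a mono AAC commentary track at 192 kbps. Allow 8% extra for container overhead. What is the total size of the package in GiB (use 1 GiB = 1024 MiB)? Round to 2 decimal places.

Audio total: 64 + 192 = 256 kbps = 0.256 Mbps.
animated explainer: 3.656 Mbps × 420 s × 1.08 = 1658.4 Mb
music video: 19.656 Mbps × 240 s × 1.08 = 5094.8 Mb
podcast episode with video: 5.556 Mbps × 4440 s × 1.08 = 26642.1 Mb
security camera export: 3.256 Mbps × 21000 s × 1.08 = 73846.1 Mb
lecture capture: 3.256 Mbps × 4800 s × 1.08 = 16879.1 Mb
screen recording: 5.646 Mbps × 540 s × 1.08 = 3292.7 Mb
Total: 127413.3 Mb = 15926.7 MB.
= 14.83 GiB.

14.83 GiB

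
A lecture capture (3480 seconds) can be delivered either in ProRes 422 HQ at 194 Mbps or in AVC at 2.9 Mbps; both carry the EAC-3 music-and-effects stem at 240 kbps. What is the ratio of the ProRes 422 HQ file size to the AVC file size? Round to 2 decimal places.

61.86

Audio: 240 kbps = 0.240 Mbps.
ProRes 422 HQ: 194.240 Mbps × 3480 s = 675955.2 Mb = 84.494 GB.
AVC: 3.140 Mbps × 3480 s = 10927.2 Mb = 1.366 GB.
Ratio: 84.494 / 1.366 = 61.860.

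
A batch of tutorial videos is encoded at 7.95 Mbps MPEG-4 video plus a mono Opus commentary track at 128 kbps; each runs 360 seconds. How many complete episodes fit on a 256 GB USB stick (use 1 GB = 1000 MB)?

704

Audio: 128 kbps = 0.128 Mbps.
Total bitrate: 8.078 Mbps.
Per item: 8.078 Mbps × 360 s = 2,908 Mb = 363.5 MB.
Capacity: 256 GB = 2,048,000 Mb; 704.24 items → 704 complete.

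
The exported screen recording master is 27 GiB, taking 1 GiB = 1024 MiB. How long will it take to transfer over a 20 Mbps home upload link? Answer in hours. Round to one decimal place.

3.2 hours

File: 27 GiB = 231928.2 Mb.
At 20 Mbps: 231928.2 / 20 = 11596.4 s ≈ 3.22 hours.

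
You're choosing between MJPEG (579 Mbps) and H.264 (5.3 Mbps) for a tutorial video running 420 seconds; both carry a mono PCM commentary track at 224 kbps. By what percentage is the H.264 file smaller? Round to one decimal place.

Audio: 224 kbps = 0.224 Mbps.
MJPEG: 579.224 Mbps × 420 s = 243274.1 Mb = 28.321 GiB.
H.264: 5.524 Mbps × 420 s = 2320.1 Mb = 0.270 GiB.
Reduction: (1 − 0.270/28.321) × 100 = 99.05%.

99.0%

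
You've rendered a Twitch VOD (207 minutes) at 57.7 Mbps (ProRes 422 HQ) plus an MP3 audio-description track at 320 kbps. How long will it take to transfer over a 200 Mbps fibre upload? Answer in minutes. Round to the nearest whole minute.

60 minutes

207 min = 12420 s
Audio: 320 kbps = 0.320 Mbps.
Total bitrate: 58.020 Mbps.
File: 58.020 Mbps × 12420 s = 720608.4 Mb.
At 200 Mbps: 720608.4 / 200 = 3603.0 s ≈ 60.1 minutes.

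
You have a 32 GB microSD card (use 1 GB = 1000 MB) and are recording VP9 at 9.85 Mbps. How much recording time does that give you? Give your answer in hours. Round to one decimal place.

Capacity: 32 GB = 256,000 Mb.
Recording time: 256,000 / 9.850 = 25,990 s ≈ 7.22 hours.

7.2 hours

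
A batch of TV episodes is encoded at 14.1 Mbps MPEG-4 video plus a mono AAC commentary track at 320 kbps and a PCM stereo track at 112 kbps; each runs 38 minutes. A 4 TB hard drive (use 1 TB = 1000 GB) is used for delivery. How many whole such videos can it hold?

38 min = 2280 s
Audio total: 320 + 112 = 432 kbps = 0.432 Mbps.
Total bitrate: 14.532 Mbps.
Per item: 14.532 Mbps × 2280 s = 33,133 Mb = 4,142 MB.
Capacity: 4 TB = 32,000,000 Mb; 965.81 items → 965 complete.

965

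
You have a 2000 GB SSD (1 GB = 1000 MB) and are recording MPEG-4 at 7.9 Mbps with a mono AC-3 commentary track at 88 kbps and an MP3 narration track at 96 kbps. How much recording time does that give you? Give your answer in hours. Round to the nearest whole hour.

550 hours

Audio total: 88 + 96 = 184 kbps = 0.184 Mbps.
Total bitrate: 7.9 + 0.184 = 8.084 Mbps.
Capacity: 2000 GB = 16,000,000 Mb.
Recording time: 16,000,000 / 8.084 = 1,979,218 s ≈ 550 hours.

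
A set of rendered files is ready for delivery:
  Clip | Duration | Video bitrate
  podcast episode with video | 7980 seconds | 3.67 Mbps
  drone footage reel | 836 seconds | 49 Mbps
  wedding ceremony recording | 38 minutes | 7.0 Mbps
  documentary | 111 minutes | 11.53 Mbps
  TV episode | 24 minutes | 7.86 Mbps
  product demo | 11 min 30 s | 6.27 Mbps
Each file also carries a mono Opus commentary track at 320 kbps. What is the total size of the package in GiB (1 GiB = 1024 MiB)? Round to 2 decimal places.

21.54 GiB

Audio: 320 kbps = 0.320 Mbps.
podcast episode with video: 3.990 Mbps × 7980 s = 31840.2 Mb
drone footage reel: 49.320 Mbps × 836 s = 41231.5 Mb
wedding ceremony recording: 7.320 Mbps × 2280 s = 16689.6 Mb
documentary: 11.850 Mbps × 6660 s = 78921.0 Mb
TV episode: 8.180 Mbps × 1440 s = 11779.2 Mb
product demo: 6.590 Mbps × 690 s = 4547.1 Mb
Total: 185008.6 Mb = 23126.1 MB.
= 21.54 GiB.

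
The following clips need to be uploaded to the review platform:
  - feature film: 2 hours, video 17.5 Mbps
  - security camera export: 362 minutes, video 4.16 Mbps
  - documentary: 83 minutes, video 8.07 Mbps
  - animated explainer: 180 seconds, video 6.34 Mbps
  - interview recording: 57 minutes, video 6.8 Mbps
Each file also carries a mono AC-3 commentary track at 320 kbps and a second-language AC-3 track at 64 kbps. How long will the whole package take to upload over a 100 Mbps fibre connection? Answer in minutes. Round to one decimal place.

Audio total: 320 + 64 = 384 kbps = 0.384 Mbps.
feature film: 17.884 Mbps × 7200 s = 128764.8 Mb
security camera export: 4.544 Mbps × 21720 s = 98695.7 Mb
documentary: 8.454 Mbps × 4980 s = 42100.9 Mb
animated explainer: 6.724 Mbps × 180 s = 1210.3 Mb
interview recording: 7.184 Mbps × 3420 s = 24569.3 Mb
Total: 295341.0 Mb = 36917.6 MB.
At 100 Mbps: 295341.0 / 100 = 2953 s ≈ 49.2 minutes.

49.2 minutes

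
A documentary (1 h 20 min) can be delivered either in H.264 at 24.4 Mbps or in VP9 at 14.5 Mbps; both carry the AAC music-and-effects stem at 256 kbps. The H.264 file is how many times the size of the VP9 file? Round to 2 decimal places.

1.67

1 h 20 min = 80 min = 4800 s
Audio: 256 kbps = 0.256 Mbps.
H.264: 24.656 Mbps × 4800 s = 118348.8 Mb = 13.778 GiB.
VP9: 14.756 Mbps × 4800 s = 70828.8 Mb = 8.246 GiB.
Ratio: 13.778 / 8.246 = 1.671.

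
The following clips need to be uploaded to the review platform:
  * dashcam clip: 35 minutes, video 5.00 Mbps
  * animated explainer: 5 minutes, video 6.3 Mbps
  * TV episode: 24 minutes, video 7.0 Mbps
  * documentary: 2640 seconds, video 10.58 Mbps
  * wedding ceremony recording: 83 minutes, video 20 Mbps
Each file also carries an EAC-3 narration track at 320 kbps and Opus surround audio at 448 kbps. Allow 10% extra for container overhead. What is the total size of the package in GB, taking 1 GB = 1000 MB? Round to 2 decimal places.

21.84 GB

Audio total: 320 + 448 = 768 kbps = 0.768 Mbps.
dashcam clip: 5.768 Mbps × 2100 s × 1.10 = 13324.1 Mb
animated explainer: 7.068 Mbps × 300 s × 1.10 = 2332.4 Mb
TV episode: 7.768 Mbps × 1440 s × 1.10 = 12304.5 Mb
documentary: 11.348 Mbps × 2640 s × 1.10 = 32954.6 Mb
wedding ceremony recording: 20.768 Mbps × 4980 s × 1.10 = 113767.1 Mb
Total: 174682.7 Mb = 21835.3 MB.
= 21.84 GB.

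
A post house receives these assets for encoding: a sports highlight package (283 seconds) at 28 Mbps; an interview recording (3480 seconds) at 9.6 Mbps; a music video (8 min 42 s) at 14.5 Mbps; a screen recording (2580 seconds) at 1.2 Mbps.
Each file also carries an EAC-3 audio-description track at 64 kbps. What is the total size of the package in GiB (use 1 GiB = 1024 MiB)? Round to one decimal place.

6.1 GiB

Audio: 64 kbps = 0.064 Mbps.
sports highlight package: 28.064 Mbps × 283 s = 7942.1 Mb
interview recording: 9.664 Mbps × 3480 s = 33630.7 Mb
music video: 14.564 Mbps × 522 s = 7602.4 Mb
screen recording: 1.264 Mbps × 2580 s = 3261.1 Mb
Total: 52436.4 Mb = 6554.5 MB.
= 6.104 GiB.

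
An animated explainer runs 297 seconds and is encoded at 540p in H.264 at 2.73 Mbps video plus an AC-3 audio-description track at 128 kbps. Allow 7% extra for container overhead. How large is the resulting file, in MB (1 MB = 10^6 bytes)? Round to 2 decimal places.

Audio: 128 kbps = 0.128 Mbps.
Total bitrate: 2.73 + 0.128 = 2.858 Mbps.
Stream data: 2.858 Mbps × 297 s = 848.8 Mb.
With 7% container overhead: ×1.07.
908.2 Mb ÷ 8 = 113.5 MB → 113.5 MB.

113.53 MB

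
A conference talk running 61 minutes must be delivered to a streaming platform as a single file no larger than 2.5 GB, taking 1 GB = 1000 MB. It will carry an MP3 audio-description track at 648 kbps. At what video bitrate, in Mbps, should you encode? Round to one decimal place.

4.8 Mbps

Budget: 2.5 GB = 20000.0 Mb.
61 min = 3660 s
Total bitrate budget: 20000.0 Mb / 3660 s = 5.464 Mbps.
Audio: 648 kbps = 0.648 Mbps.
Video: 5.464 − 0.648 = 4.816 Mbps.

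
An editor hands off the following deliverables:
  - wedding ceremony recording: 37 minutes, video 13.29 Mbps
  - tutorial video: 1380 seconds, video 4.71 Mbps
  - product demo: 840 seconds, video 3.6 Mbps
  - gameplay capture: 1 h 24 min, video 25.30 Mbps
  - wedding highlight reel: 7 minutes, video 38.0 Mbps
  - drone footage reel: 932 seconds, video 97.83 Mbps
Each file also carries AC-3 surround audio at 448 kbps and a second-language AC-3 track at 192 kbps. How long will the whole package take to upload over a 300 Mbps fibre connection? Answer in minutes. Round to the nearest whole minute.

16 minutes

Audio total: 448 + 192 = 640 kbps = 0.640 Mbps.
wedding ceremony recording: 13.930 Mbps × 2220 s = 30924.6 Mb
tutorial video: 5.350 Mbps × 1380 s = 7383.0 Mb
product demo: 4.240 Mbps × 840 s = 3561.6 Mb
gameplay capture: 25.940 Mbps × 5040 s = 130737.6 Mb
wedding highlight reel: 38.640 Mbps × 420 s = 16228.8 Mb
drone footage reel: 98.470 Mbps × 932 s = 91774.0 Mb
Total: 280609.6 Mb = 35076.2 MB.
At 300 Mbps: 280609.6 / 300 = 935 s ≈ 15.6 minutes.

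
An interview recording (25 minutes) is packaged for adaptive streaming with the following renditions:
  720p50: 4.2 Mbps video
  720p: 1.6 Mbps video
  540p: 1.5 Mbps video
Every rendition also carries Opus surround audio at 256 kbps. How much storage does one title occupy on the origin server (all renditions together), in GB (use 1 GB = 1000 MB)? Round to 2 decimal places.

1.51 GB

25 min = 1500 s
Audio: 256 kbps = 0.256 Mbps.
Sum of rendition bitrates: (4.2+0.256) + (1.6+0.256) + (1.5+0.256) = 8.068 Mbps.
× 1500 s = 12,102 Mb = 1,513 MB = 1.513 GB.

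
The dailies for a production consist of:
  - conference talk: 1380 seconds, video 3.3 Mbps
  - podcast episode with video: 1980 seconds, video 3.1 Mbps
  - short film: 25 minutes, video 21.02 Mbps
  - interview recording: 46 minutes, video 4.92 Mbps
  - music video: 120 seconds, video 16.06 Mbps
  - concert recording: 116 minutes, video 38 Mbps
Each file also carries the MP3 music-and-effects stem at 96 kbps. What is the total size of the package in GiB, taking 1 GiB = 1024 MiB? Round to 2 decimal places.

Audio: 96 kbps = 0.096 Mbps.
conference talk: 3.396 Mbps × 1380 s = 4686.5 Mb
podcast episode with video: 3.196 Mbps × 1980 s = 6328.1 Mb
short film: 21.116 Mbps × 1500 s = 31674.0 Mb
interview recording: 5.016 Mbps × 2760 s = 13844.2 Mb
music video: 16.156 Mbps × 120 s = 1938.7 Mb
concert recording: 38.096 Mbps × 6960 s = 265148.2 Mb
Total: 323619.6 Mb = 40452.4 MB.
= 37.67 GiB.

37.67 GiB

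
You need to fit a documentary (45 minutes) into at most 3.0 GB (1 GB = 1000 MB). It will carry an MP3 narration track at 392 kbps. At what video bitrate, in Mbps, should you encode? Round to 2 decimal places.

Budget: 3.0 GB = 24000.0 Mb.
45 min = 2700 s
Total bitrate budget: 24000.0 Mb / 2700 s = 8.889 Mbps.
Audio: 392 kbps = 0.392 Mbps.
Video: 8.889 − 0.392 = 8.497 Mbps.

8.50 Mbps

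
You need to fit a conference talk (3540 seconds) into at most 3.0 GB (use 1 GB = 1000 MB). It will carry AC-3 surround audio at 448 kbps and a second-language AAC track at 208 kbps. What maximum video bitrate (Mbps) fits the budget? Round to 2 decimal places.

Budget: 3.0 GB = 24000.0 Mb.
Total bitrate budget: 24000.0 Mb / 3540 s = 6.780 Mbps.
Audio total: 448 + 208 = 656 kbps = 0.656 Mbps.
Video: 6.780 − 0.656 = 6.124 Mbps.

6.12 Mbps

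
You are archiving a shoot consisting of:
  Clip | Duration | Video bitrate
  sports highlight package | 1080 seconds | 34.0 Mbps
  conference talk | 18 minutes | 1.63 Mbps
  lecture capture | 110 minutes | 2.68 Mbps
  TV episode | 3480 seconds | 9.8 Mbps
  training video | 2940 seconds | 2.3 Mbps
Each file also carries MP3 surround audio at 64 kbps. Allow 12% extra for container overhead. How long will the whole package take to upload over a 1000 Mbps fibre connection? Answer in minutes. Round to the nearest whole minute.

2 minutes

Audio: 64 kbps = 0.064 Mbps.
sports highlight package: 34.064 Mbps × 1080 s × 1.12 = 41203.8 Mb
conference talk: 1.694 Mbps × 1080 s × 1.12 = 2049.1 Mb
lecture capture: 2.744 Mbps × 6600 s × 1.12 = 20283.6 Mb
TV episode: 9.864 Mbps × 3480 s × 1.12 = 38445.9 Mb
training video: 2.364 Mbps × 2940 s × 1.12 = 7784.2 Mb
Total: 109766.6 Mb = 13720.8 MB.
At 1000 Mbps: 109766.6 / 1000 = 110 s ≈ 1.83 minutes.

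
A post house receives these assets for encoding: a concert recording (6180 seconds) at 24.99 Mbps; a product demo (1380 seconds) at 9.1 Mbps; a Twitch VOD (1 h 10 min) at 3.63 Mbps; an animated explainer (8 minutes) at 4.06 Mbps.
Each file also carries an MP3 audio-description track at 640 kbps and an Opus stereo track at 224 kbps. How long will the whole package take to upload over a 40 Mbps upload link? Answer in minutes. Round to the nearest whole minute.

81 minutes

Audio total: 640 + 224 = 864 kbps = 0.864 Mbps.
concert recording: 25.854 Mbps × 6180 s = 159777.7 Mb
product demo: 9.964 Mbps × 1380 s = 13750.3 Mb
Twitch VOD: 4.494 Mbps × 4200 s = 18874.8 Mb
animated explainer: 4.924 Mbps × 480 s = 2363.5 Mb
Total: 194766.4 Mb = 24345.8 MB.
At 40 Mbps: 194766.4 / 40 = 4869 s ≈ 81.2 minutes.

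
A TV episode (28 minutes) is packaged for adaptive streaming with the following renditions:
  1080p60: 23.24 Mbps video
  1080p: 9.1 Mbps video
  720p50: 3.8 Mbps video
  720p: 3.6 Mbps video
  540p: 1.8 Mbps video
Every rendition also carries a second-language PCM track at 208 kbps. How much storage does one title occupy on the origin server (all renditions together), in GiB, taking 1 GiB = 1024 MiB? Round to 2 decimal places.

8.33 GiB

28 min = 1680 s
Audio: 208 kbps = 0.208 Mbps.
Sum of rendition bitrates: (23.24+0.208) + (9.1+0.208) + (3.8+0.208) + (3.6+0.208) + (1.8+0.208) = 42.580 Mbps.
× 1680 s = 71,534 Mb = 8,942 MB = 8.328 GiB.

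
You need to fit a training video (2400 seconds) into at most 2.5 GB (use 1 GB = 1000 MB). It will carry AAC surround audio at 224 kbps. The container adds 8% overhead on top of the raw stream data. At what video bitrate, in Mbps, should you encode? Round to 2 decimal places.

Budget: 2.5 GB = 20000.0 Mb.
Stream payload after overhead: 20000.0 / 1.08 = 18518.5 Mb.
Total bitrate budget: 18518.5 Mb / 2400 s = 7.716 Mbps.
Audio: 224 kbps = 0.224 Mbps.
Video: 7.716 − 0.224 = 7.492 Mbps.

7.49 Mbps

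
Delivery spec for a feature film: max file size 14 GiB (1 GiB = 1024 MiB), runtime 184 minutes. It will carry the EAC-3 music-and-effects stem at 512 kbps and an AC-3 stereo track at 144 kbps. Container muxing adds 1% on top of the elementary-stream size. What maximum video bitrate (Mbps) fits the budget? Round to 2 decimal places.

10.13 Mbps

Budget: 14 GiB = 120259.1 Mb.
Stream payload after overhead: 120259.1 / 1.01 = 119068.4 Mb.
184 min = 11040 s
Total bitrate budget: 119068.4 Mb / 11040 s = 10.785 Mbps.
Audio total: 512 + 144 = 656 kbps = 0.656 Mbps.
Video: 10.785 − 0.656 = 10.129 Mbps.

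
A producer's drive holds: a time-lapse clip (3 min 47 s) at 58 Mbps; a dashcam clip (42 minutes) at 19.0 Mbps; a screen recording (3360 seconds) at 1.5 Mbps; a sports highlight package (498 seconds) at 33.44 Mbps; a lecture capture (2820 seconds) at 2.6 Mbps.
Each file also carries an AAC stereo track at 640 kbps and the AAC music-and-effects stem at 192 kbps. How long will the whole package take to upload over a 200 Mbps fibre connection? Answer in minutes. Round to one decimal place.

8.2 minutes

Audio total: 640 + 192 = 832 kbps = 0.832 Mbps.
time-lapse clip: 58.832 Mbps × 227 s = 13354.9 Mb
dashcam clip: 19.832 Mbps × 2520 s = 49976.6 Mb
screen recording: 2.332 Mbps × 3360 s = 7835.5 Mb
sports highlight package: 34.272 Mbps × 498 s = 17067.5 Mb
lecture capture: 3.432 Mbps × 2820 s = 9678.2 Mb
Total: 97912.7 Mb = 12239.1 MB.
At 200 Mbps: 97912.7 / 200 = 490 s ≈ 8.16 minutes.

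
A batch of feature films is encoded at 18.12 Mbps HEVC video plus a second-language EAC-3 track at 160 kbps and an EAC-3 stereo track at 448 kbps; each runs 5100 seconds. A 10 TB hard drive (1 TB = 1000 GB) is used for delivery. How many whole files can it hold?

Audio total: 160 + 448 = 608 kbps = 0.608 Mbps.
Total bitrate: 18.728 Mbps.
Per item: 18.728 Mbps × 5100 s = 95,513 Mb = 11,939 MB.
Capacity: 10 TB = 80,000,000 Mb; 837.58 items → 837 complete.

837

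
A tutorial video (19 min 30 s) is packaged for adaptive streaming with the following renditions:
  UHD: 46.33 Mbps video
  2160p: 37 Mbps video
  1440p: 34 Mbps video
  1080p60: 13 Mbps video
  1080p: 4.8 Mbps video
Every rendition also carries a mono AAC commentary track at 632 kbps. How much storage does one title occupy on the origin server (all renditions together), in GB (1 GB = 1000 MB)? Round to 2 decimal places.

19 min 30 s = 1170 s
Audio: 632 kbps = 0.632 Mbps.
Sum of rendition bitrates: (46.33+0.632) + (37+0.632) + (34+0.632) + (13+0.632) + (4.8+0.632) = 138.290 Mbps.
× 1170 s = 161,799 Mb = 20,225 MB = 20.22 GB.

20.22 GB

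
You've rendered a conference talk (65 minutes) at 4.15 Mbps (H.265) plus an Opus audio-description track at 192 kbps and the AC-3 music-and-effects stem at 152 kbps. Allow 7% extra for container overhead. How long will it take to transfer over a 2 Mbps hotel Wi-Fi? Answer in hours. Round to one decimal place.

2.6 hours

65 min = 3900 s
Audio total: 192 + 152 = 344 kbps = 0.344 Mbps.
Total bitrate: 4.494 Mbps.
File: 4.494 Mbps × 3900 s = 17526.6 Mb.
With 7% container overhead: ×1.07. → 18753.5 Mb.
At 2 Mbps: 18753.5 / 2 = 9376.7 s ≈ 2.6 hours.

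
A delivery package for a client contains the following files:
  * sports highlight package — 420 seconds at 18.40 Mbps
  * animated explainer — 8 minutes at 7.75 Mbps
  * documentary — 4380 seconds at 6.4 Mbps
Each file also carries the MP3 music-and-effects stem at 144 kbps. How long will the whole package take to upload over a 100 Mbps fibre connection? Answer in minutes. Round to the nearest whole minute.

7 minutes

Audio: 144 kbps = 0.144 Mbps.
sports highlight package: 18.544 Mbps × 420 s = 7788.5 Mb
animated explainer: 7.894 Mbps × 480 s = 3789.1 Mb
documentary: 6.544 Mbps × 4380 s = 28662.7 Mb
Total: 40240.3 Mb = 5030.0 MB.
At 100 Mbps: 40240.3 / 100 = 402 s ≈ 6.71 minutes.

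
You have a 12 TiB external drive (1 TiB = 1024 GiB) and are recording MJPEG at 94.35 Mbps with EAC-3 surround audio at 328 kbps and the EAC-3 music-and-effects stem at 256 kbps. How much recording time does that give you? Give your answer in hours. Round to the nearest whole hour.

309 hours

Audio total: 328 + 256 = 584 kbps = 0.584 Mbps.
Total bitrate: 94.35 + 0.584 = 94.934 Mbps.
Capacity: 12 TiB = 105,553,116 Mb.
Recording time: 105,553,116 / 94.934 = 1,111,858 s ≈ 309 hours.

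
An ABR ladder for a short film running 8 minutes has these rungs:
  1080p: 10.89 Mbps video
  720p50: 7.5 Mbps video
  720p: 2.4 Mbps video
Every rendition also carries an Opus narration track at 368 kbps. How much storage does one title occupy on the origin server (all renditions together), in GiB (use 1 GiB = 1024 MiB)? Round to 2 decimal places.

8 min = 480 s
Audio: 368 kbps = 0.368 Mbps.
Sum of rendition bitrates: (10.89+0.368) + (7.5+0.368) + (2.4+0.368) = 21.894 Mbps.
× 480 s = 10,509 Mb = 1,314 MB = 1.223 GiB.

1.22 GiB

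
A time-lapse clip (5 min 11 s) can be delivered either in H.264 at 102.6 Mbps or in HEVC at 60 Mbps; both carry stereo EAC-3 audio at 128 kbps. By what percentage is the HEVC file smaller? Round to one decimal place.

5 min 11 s = 311 s
Audio: 128 kbps = 0.128 Mbps.
H.264: 102.728 Mbps × 311 s = 31948.4 Mb = 3.994 GB.
HEVC: 60.128 Mbps × 311 s = 18699.8 Mb = 2.337 GB.
Reduction: (1 − 2.337/3.994) × 100 = 41.47%.

41.5%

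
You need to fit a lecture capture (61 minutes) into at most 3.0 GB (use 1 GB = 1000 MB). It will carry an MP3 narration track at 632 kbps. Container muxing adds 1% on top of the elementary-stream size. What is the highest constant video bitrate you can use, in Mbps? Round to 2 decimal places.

5.86 Mbps

Budget: 3.0 GB = 24000.0 Mb.
Stream payload after overhead: 24000.0 / 1.01 = 23762.4 Mb.
61 min = 3660 s
Total bitrate budget: 23762.4 Mb / 3660 s = 6.492 Mbps.
Audio: 632 kbps = 0.632 Mbps.
Video: 6.492 − 0.632 = 5.860 Mbps.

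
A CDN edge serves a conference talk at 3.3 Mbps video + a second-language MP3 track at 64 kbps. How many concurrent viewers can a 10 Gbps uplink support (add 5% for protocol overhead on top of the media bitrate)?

Audio: 64 kbps = 0.064 Mbps.
Per-viewer media rate: 3.364 Mbps.
On the wire with 5% overhead: 3.532 Mbps.
10 Gbps = 10,000 Mbps; 10,000 / 3.532 = 2831.10 → 2831 viewers.

2831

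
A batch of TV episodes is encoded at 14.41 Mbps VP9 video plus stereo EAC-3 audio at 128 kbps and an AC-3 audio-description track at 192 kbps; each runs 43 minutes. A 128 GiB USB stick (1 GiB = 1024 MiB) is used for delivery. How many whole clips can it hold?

28

43 min = 2580 s
Audio total: 128 + 192 = 320 kbps = 0.320 Mbps.
Total bitrate: 14.730 Mbps.
Per item: 14.730 Mbps × 2580 s = 38,003 Mb = 4,750 MB.
Capacity: 128 GiB = 1,099,512 Mb; 28.93 items → 28 complete.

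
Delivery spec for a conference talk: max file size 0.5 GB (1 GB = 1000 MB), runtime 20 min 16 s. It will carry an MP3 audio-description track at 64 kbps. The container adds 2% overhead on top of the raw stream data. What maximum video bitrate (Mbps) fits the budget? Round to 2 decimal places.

3.16 Mbps

Budget: 0.5 GB = 4000.0 Mb.
Stream payload after overhead: 4000.0 / 1.02 = 3921.6 Mb.
20 min 16 s = 1216 s
Total bitrate budget: 3921.6 Mb / 1216 s = 3.225 Mbps.
Audio: 64 kbps = 0.064 Mbps.
Video: 3.225 − 0.064 = 3.161 Mbps.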